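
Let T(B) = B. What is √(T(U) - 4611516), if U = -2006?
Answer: I*√4613522 ≈ 2147.9*I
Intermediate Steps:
√(T(U) - 4611516) = √(-2006 - 4611516) = √(-4613522) = I*√4613522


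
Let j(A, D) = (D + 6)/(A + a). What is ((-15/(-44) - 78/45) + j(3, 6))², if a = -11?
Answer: 3644281/435600 ≈ 8.3661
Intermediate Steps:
j(A, D) = (6 + D)/(-11 + A) (j(A, D) = (D + 6)/(A - 11) = (6 + D)/(-11 + A))
((-15/(-44) - 78/45) + j(3, 6))² = ((-15/(-44) - 78/45) + (6 + 6)/(-11 + 3))² = ((-15*(-1/44) - 78*1/45) + 12/(-8))² = ((15/44 - 26/15) - ⅛*12)² = (-919/660 - 3/2)² = (-1909/660)² = 3644281/435600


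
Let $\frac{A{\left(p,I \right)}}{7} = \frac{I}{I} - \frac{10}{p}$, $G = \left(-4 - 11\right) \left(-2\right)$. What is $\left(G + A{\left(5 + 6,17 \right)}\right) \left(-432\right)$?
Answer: $- \frac{145584}{11} \approx -13235.0$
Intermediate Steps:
$G = 30$ ($G = \left(-15\right) \left(-2\right) = 30$)
$A{\left(p,I \right)} = 7 - \frac{70}{p}$ ($A{\left(p,I \right)} = 7 \left(\frac{I}{I} - \frac{10}{p}\right) = 7 \left(1 - \frac{10}{p}\right) = 7 - \frac{70}{p}$)
$\left(G + A{\left(5 + 6,17 \right)}\right) \left(-432\right) = \left(30 + \left(7 - \frac{70}{5 + 6}\right)\right) \left(-432\right) = \left(30 + \left(7 - \frac{70}{11}\right)\right) \left(-432\right) = \left(30 + \frac{7}{11}\right) \left(-432\right) = \frac{337}{11} \left(-432\right) = - \frac{145584}{11}$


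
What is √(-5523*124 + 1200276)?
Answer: 4*√32214 ≈ 717.93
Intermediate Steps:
√(-5523*124 + 1200276) = √(-684852 + 1200276) = √515424 = 4*√32214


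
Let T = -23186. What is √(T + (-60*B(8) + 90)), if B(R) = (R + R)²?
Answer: 2*I*√9614 ≈ 196.1*I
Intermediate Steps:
B(R) = 4*R² (B(R) = (2*R)² = 4*R²)
√(T + (-60*B(8) + 90)) = √(-23186 + (-240*8² + 90)) = √(-23186 + (-240*64 + 90)) = √(-23186 + (-60*256 + 90)) = √(-23186 + (-15360 + 90)) = √(-23186 - 15270) = √(-38456) = 2*I*√9614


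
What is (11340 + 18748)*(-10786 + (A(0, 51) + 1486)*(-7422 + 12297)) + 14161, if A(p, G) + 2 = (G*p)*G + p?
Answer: 217347120993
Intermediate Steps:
A(p, G) = -2 + p + p*G² (A(p, G) = -2 + ((G*p)*G + p) = -2 + (p*G² + p) = -2 + (p + p*G²) = -2 + p + p*G²)
(11340 + 18748)*(-10786 + (A(0, 51) + 1486)*(-7422 + 12297)) + 14161 = (11340 + 18748)*(-10786 + ((-2 + 0 + 0*51²) + 1486)*(-7422 + 12297)) + 14161 = 30088*(-10786 + ((-2 + 0 + 0*2601) + 1486)*4875) + 14161 = 30088*(-10786 + ((-2 + 0 + 0) + 1486)*4875) + 14161 = 30088*(-10786 + (-2 + 1486)*4875) + 14161 = 30088*(-10786 + 1484*4875) + 14161 = 30088*(-10786 + 7234500) + 14161 = 30088*7223714 + 14161 = 217347106832 + 14161 = 217347120993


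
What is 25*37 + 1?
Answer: 926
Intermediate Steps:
25*37 + 1 = 925 + 1 = 926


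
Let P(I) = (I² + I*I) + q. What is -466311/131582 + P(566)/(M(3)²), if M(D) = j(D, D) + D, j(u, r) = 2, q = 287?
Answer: 84332272643/3289550 ≈ 25636.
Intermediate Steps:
M(D) = 2 + D
P(I) = 287 + 2*I² (P(I) = (I² + I*I) + 287 = (I² + I²) + 287 = 2*I² + 287 = 287 + 2*I²)
-466311/131582 + P(566)/(M(3)²) = -466311/131582 + (287 + 2*566²)/((2 + 3)²) = -466311*1/131582 + (287 + 2*320356)/(5²) = -466311/131582 + (287 + 640712)/25 = -466311/131582 + 640999*(1/25) = -466311/131582 + 640999/25 = 84332272643/3289550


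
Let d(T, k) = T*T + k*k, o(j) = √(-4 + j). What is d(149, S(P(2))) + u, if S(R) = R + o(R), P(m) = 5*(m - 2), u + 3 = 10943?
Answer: 33137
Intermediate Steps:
u = 10940 (u = -3 + 10943 = 10940)
P(m) = -10 + 5*m (P(m) = 5*(-2 + m) = -10 + 5*m)
S(R) = R + √(-4 + R)
d(T, k) = T² + k²
d(149, S(P(2))) + u = (149² + ((-10 + 5*2) + √(-4 + (-10 + 5*2)))²) + 10940 = (22201 + ((-10 + 10) + √(-4 + (-10 + 10)))²) + 10940 = (22201 + (0 + √(-4 + 0))²) + 10940 = (22201 + (0 + √(-4))²) + 10940 = (22201 + (0 + 2*I)²) + 10940 = (22201 + (2*I)²) + 10940 = (22201 - 4) + 10940 = 22197 + 10940 = 33137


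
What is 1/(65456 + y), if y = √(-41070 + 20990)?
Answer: 4091/267781751 - I*√1255/1071127004 ≈ 1.5277e-5 - 3.3074e-8*I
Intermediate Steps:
y = 4*I*√1255 (y = √(-20080) = 4*I*√1255 ≈ 141.7*I)
1/(65456 + y) = 1/(65456 + 4*I*√1255)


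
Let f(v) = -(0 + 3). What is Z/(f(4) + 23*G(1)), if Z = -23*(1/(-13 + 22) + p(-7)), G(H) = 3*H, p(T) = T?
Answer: 713/297 ≈ 2.4007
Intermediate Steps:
f(v) = -3 (f(v) = -1*3 = -3)
Z = 1426/9 (Z = -23*(1/(-13 + 22) - 7) = -23*(1/9 - 7) = -23*(⅑ - 7) = -23*(-62/9) = 1426/9 ≈ 158.44)
Z/(f(4) + 23*G(1)) = 1426/(9*(-3 + 23*(3*1))) = 1426/(9*(-3 + 23*3)) = 1426/(9*(-3 + 69)) = (1426/9)/66 = (1426/9)*(1/66) = 713/297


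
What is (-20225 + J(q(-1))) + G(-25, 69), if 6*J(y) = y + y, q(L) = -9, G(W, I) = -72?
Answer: -20300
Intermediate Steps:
J(y) = y/3 (J(y) = (y + y)/6 = (2*y)/6 = y/3)
(-20225 + J(q(-1))) + G(-25, 69) = (-20225 + (1/3)*(-9)) - 72 = (-20225 - 3) - 72 = -20228 - 72 = -20300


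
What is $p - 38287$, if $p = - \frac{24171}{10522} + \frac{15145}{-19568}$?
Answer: $- \frac{3941857451085}{102947248} \approx -38290.0$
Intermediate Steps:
$p = - \frac{316166909}{102947248}$ ($p = \left(-24171\right) \frac{1}{10522} + 15145 \left(- \frac{1}{19568}\right) = - \frac{24171}{10522} - \frac{15145}{19568} = - \frac{316166909}{102947248} \approx -3.0712$)
$p - 38287 = - \frac{316166909}{102947248} - 38287 = - \frac{3941857451085}{102947248}$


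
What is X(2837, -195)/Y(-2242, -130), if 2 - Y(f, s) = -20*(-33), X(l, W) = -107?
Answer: 107/658 ≈ 0.16261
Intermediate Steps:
Y(f, s) = -658 (Y(f, s) = 2 - (-20)*(-33) = 2 - 1*660 = 2 - 660 = -658)
X(2837, -195)/Y(-2242, -130) = -107/(-658) = -107*(-1/658) = 107/658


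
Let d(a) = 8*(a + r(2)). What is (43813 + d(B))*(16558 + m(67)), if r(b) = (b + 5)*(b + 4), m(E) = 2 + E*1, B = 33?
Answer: 738454951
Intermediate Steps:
m(E) = 2 + E
r(b) = (4 + b)*(5 + b) (r(b) = (5 + b)*(4 + b) = (4 + b)*(5 + b))
d(a) = 336 + 8*a (d(a) = 8*(a + (20 + 2**2 + 9*2)) = 8*(a + (20 + 4 + 18)) = 8*(a + 42) = 8*(42 + a) = 336 + 8*a)
(43813 + d(B))*(16558 + m(67)) = (43813 + (336 + 8*33))*(16558 + (2 + 67)) = (43813 + (336 + 264))*(16558 + 69) = (43813 + 600)*16627 = 44413*16627 = 738454951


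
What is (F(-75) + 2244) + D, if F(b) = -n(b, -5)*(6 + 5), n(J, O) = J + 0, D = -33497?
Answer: -30428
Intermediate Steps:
n(J, O) = J
F(b) = -11*b (F(b) = -b*(6 + 5) = -b*11 = -11*b)
(F(-75) + 2244) + D = (-11*(-75) + 2244) - 33497 = (825 + 2244) - 33497 = 3069 - 33497 = -30428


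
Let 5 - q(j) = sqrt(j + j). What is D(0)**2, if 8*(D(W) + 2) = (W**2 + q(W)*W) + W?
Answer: 4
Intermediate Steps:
q(j) = 5 - sqrt(2)*sqrt(j) (q(j) = 5 - sqrt(j + j) = 5 - sqrt(2*j) = 5 - sqrt(2)*sqrt(j))
D(W) = -2 + W/8 + W**2/8 + W*(5 - sqrt(2)*sqrt(W))/8 (D(W) = -2 + ((W**2 + (5 - sqrt(2)*sqrt(W))*W) + W)/8 = -2 + ((W**2 + W*(5 - sqrt(2)*sqrt(W))) + W)/8 = -2 + (W + W**2 + W*(5 - sqrt(2)*sqrt(W)))/8 = -2 + (W/8 + W**2/8 + W*(5 - sqrt(2)*sqrt(W))/8) = -2 + W/8 + W**2/8 + W*(5 - sqrt(2)*sqrt(W))/8)
D(0)**2 = (-2 + (1/8)*0**2 + (3/4)*0 - sqrt(2)*0**(3/2)/8)**2 = (-2 + (1/8)*0 + 0 - 1/8*sqrt(2)*0)**2 = (-2 + 0 + 0 + 0)**2 = (-2)**2 = 4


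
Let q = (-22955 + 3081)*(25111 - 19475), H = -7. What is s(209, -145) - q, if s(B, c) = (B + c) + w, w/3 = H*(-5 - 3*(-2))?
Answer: 112009907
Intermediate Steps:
q = -112009864 (q = -19874*5636 = -112009864)
w = -21 (w = 3*(-7*(-5 - 3*(-2))) = 3*(-7*(-5 + 6)) = 3*(-7*1) = 3*(-7) = -21)
s(B, c) = -21 + B + c (s(B, c) = (B + c) - 21 = -21 + B + c)
s(209, -145) - q = (-21 + 209 - 145) - 1*(-112009864) = 43 + 112009864 = 112009907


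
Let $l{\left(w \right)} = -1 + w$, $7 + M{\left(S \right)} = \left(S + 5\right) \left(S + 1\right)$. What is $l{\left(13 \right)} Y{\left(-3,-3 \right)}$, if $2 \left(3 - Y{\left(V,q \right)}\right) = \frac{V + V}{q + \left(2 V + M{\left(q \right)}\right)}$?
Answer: $\frac{171}{5} \approx 34.2$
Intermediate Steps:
$M{\left(S \right)} = -7 + \left(1 + S\right) \left(5 + S\right)$ ($M{\left(S \right)} = -7 + \left(S + 5\right) \left(S + 1\right) = -7 + \left(5 + S\right) \left(1 + S\right) = -7 + \left(1 + S\right) \left(5 + S\right)$)
$Y{\left(V,q \right)} = 3 - \frac{V}{-2 + q^{2} + 2 V + 7 q}$ ($Y{\left(V,q \right)} = 3 - \frac{\left(V + V\right) \frac{1}{q + \left(2 V + \left(-2 + q^{2} + 6 q\right)\right)}}{2} = 3 - \frac{2 V \frac{1}{q + \left(-2 + q^{2} + 2 V + 6 q\right)}}{2} = 3 - \frac{2 V \frac{1}{-2 + q^{2} + 2 V + 7 q}}{2} = 3 - \frac{V}{-2 + q^{2} + 2 V + 7 q}$)
$l{\left(13 \right)} Y{\left(-3,-3 \right)} = \left(-1 + 13\right) \frac{-6 + 3 \left(-3\right)^{2} + 5 \left(-3\right) + 21 \left(-3\right)}{-2 + \left(-3\right)^{2} + 2 \left(-3\right) + 7 \left(-3\right)} = 12 \frac{-6 + 3 \cdot 9 - 15 - 63}{-2 + 9 - 6 - 21} = 12 \frac{-6 + 27 - 15 - 63}{-20} = 12 \left(\left(- \frac{1}{20}\right) \left(-57\right)\right) = 12 \cdot \frac{57}{20} = \frac{171}{5}$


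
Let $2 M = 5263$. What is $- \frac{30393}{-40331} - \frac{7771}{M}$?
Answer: $- \frac{24571897}{11171687} \approx -2.1995$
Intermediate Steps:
$M = \frac{5263}{2}$ ($M = \frac{1}{2} \cdot 5263 = \frac{5263}{2} \approx 2631.5$)
$- \frac{30393}{-40331} - \frac{7771}{M} = - \frac{30393}{-40331} - \frac{7771}{\frac{5263}{2}} = \left(-30393\right) \left(- \frac{1}{40331}\right) - \frac{818}{277} = \frac{30393}{40331} - \frac{818}{277} = - \frac{24571897}{11171687}$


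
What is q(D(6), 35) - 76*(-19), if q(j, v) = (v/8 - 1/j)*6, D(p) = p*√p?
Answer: 5881/4 - √6/6 ≈ 1469.8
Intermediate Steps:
D(p) = p^(3/2)
q(j, v) = -6/j + 3*v/4 (q(j, v) = (v*(⅛) - 1/j)*6 = (v/8 - 1/j)*6 = (-1/j + v/8)*6 = -6/j + 3*v/4)
q(D(6), 35) - 76*(-19) = (-6*√6/36 + (¾)*35) - 76*(-19) = (-6*√6/36 + 105/4) + 1444 = (-√6/6 + 105/4) + 1444 = (105/4 - √6/6) + 1444 = 5881/4 - √6/6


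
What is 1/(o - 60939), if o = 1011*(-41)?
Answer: -1/102390 ≈ -9.7666e-6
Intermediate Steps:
o = -41451
1/(o - 60939) = 1/(-41451 - 60939) = 1/(-102390) = -1/102390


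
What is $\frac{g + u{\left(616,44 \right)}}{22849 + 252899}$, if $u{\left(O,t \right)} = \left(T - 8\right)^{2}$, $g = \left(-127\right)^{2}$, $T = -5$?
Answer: $\frac{8149}{137874} \approx 0.059105$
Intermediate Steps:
$g = 16129$
$u{\left(O,t \right)} = 169$ ($u{\left(O,t \right)} = \left(-5 - 8\right)^{2} = \left(-13\right)^{2} = 169$)
$\frac{g + u{\left(616,44 \right)}}{22849 + 252899} = \frac{16129 + 169}{22849 + 252899} = \frac{16298}{275748} = 16298 \cdot \frac{1}{275748} = \frac{8149}{137874}$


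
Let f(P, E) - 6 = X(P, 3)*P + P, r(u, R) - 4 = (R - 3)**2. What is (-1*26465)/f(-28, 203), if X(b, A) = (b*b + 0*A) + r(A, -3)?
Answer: 26465/23094 ≈ 1.1460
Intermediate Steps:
r(u, R) = 4 + (-3 + R)**2 (r(u, R) = 4 + (R - 3)**2 = 4 + (-3 + R)**2)
X(b, A) = 40 + b**2 (X(b, A) = (b*b + 0*A) + (4 + (-3 - 3)**2) = (b**2 + 0) + (4 + (-6)**2) = b**2 + (4 + 36) = b**2 + 40 = 40 + b**2)
f(P, E) = 6 + P + P*(40 + P**2) (f(P, E) = 6 + ((40 + P**2)*P + P) = 6 + (P*(40 + P**2) + P) = 6 + (P + P*(40 + P**2)) = 6 + P + P*(40 + P**2))
(-1*26465)/f(-28, 203) = (-1*26465)/(6 + (-28)**3 + 41*(-28)) = -26465/(6 - 21952 - 1148) = -26465/(-23094) = -26465*(-1/23094) = 26465/23094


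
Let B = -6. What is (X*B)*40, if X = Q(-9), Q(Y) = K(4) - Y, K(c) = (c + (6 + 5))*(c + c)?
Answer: -30960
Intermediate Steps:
K(c) = 2*c*(11 + c) (K(c) = (c + 11)*(2*c) = (11 + c)*(2*c) = 2*c*(11 + c))
Q(Y) = 120 - Y (Q(Y) = 2*4*(11 + 4) - Y = 2*4*15 - Y = 120 - Y)
X = 129 (X = 120 - 1*(-9) = 120 + 9 = 129)
(X*B)*40 = (129*(-6))*40 = -774*40 = -30960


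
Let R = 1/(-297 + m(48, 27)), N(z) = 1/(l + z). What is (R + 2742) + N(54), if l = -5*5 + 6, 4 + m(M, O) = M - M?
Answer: 4126748/1505 ≈ 2742.0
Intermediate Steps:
m(M, O) = -4 (m(M, O) = -4 + (M - M) = -4 + 0 = -4)
l = -19 (l = -25 + 6 = -19)
N(z) = 1/(-19 + z)
R = -1/301 (R = 1/(-297 - 4) = 1/(-301) = -1/301 ≈ -0.0033223)
(R + 2742) + N(54) = (-1/301 + 2742) + 1/(-19 + 54) = 825341/301 + 1/35 = 4126748/1505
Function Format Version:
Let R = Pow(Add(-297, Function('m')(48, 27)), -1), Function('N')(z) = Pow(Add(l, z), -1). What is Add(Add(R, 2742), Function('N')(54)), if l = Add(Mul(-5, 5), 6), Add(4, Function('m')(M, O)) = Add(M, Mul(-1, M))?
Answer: Rational(4126748, 1505) ≈ 2742.0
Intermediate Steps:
Function('m')(M, O) = -4 (Function('m')(M, O) = Add(-4, Add(M, Mul(-1, M))) = Add(-4, 0) = -4)
l = -19 (l = Add(-25, 6) = -19)
Function('N')(z) = Pow(Add(-19, z), -1)
R = Rational(-1, 301) (R = Pow(Add(-297, -4), -1) = Pow(-301, -1) = Rational(-1, 301) ≈ -0.0033223)
Add(Add(R, 2742), Function('N')(54)) = Add(Add(Rational(-1, 301), 2742), Pow(Add(-19, 54), -1)) = Add(Rational(825341, 301), Pow(35, -1)) = Add(Rational(825341, 301), Rational(1, 35)) = Rational(4126748, 1505)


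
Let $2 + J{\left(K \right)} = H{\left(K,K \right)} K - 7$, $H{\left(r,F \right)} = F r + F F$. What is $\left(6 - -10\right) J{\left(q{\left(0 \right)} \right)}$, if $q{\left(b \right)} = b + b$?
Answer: $-144$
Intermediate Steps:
$q{\left(b \right)} = 2 b$
$H{\left(r,F \right)} = F^{2} + F r$ ($H{\left(r,F \right)} = F r + F^{2} = F^{2} + F r$)
$J{\left(K \right)} = -9 + 2 K^{3}$ ($J{\left(K \right)} = -2 + \left(K \left(K + K\right) K - 7\right) = -2 + \left(K 2 K K - 7\right) = -2 + \left(2 K^{2} K - 7\right) = -2 + \left(2 K^{3} - 7\right) = -2 + \left(-7 + 2 K^{3}\right) = -9 + 2 K^{3}$)
$\left(6 - -10\right) J{\left(q{\left(0 \right)} \right)} = \left(6 - -10\right) \left(-9 + 2 \left(2 \cdot 0\right)^{3}\right) = \left(6 + 10\right) \left(-9 + 2 \cdot 0^{3}\right) = 16 \left(-9 + 2 \cdot 0\right) = 16 \left(-9 + 0\right) = 16 \left(-9\right) = -144$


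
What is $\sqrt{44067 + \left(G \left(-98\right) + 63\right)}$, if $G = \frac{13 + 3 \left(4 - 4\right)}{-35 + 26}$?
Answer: $\frac{2 \sqrt{99611}}{3} \approx 210.41$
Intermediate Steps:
$G = - \frac{13}{9}$ ($G = \frac{13 + 3 \cdot 0}{-9} = \left(13 + 0\right) \left(- \frac{1}{9}\right) = 13 \left(- \frac{1}{9}\right) = - \frac{13}{9} \approx -1.4444$)
$\sqrt{44067 + \left(G \left(-98\right) + 63\right)} = \sqrt{44067 + \left(\left(- \frac{13}{9}\right) \left(-98\right) + 63\right)} = \sqrt{44067 + \left(\frac{1274}{9} + 63\right)} = \sqrt{44067 + \frac{1841}{9}} = \sqrt{\frac{398444}{9}} = \frac{2 \sqrt{99611}}{3}$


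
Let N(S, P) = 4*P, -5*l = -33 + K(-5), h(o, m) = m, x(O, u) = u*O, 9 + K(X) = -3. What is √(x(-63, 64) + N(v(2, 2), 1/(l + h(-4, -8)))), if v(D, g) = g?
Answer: 2*I*√1007 ≈ 63.467*I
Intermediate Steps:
K(X) = -12 (K(X) = -9 - 3 = -12)
x(O, u) = O*u
l = 9 (l = -(-33 - 12)/5 = -⅕*(-45) = 9)
√(x(-63, 64) + N(v(2, 2), 1/(l + h(-4, -8)))) = √(-63*64 + 4/(9 - 8)) = √(-4032 + 4/1) = √(-4032 + 4*1) = √(-4032 + 4) = √(-4028) = 2*I*√1007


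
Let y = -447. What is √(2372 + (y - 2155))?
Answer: I*√230 ≈ 15.166*I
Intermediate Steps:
√(2372 + (y - 2155)) = √(2372 + (-447 - 2155)) = √(2372 - 2602) = √(-230) = I*√230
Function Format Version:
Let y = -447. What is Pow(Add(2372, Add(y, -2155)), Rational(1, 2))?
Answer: Mul(I, Pow(230, Rational(1, 2))) ≈ Mul(15.166, I)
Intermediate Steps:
Pow(Add(2372, Add(y, -2155)), Rational(1, 2)) = Pow(Add(2372, Add(-447, -2155)), Rational(1, 2)) = Pow(Add(2372, -2602), Rational(1, 2)) = Pow(-230, Rational(1, 2)) = Mul(I, Pow(230, Rational(1, 2)))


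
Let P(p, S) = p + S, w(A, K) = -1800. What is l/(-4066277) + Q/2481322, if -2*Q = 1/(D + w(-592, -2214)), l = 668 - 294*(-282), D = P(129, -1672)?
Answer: -1386535772451515/67460018877805084 ≈ -0.020553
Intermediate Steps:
P(p, S) = S + p
D = -1543 (D = -1672 + 129 = -1543)
l = 83576 (l = 668 + 82908 = 83576)
Q = 1/6686 (Q = -1/(2*(-1543 - 1800)) = -½/(-3343) = -½*(-1/3343) = 1/6686 ≈ 0.00014957)
l/(-4066277) + Q/2481322 = 83576/(-4066277) + (1/6686)/2481322 = 83576*(-1/4066277) + (1/6686)*(1/2481322) = -83576/4066277 + 1/16590118892 = -1386535772451515/67460018877805084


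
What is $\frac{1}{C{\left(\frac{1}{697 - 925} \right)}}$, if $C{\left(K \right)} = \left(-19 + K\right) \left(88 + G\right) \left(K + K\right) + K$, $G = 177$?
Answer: $\frac{25992}{1148131} \approx 0.022639$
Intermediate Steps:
$C{\left(K \right)} = K + 2 K \left(-5035 + 265 K\right)$ ($C{\left(K \right)} = \left(-19 + K\right) \left(88 + 177\right) \left(K + K\right) + K = \left(-19 + K\right) 265 \cdot 2 K + K = \left(-5035 + 265 K\right) 2 K + K = 2 K \left(-5035 + 265 K\right) + K = K + 2 K \left(-5035 + 265 K\right)$)
$\frac{1}{C{\left(\frac{1}{697 - 925} \right)}} = \frac{1}{\frac{1}{697 - 925} \left(-10069 + \frac{530}{697 - 925}\right)} = \frac{1}{\frac{1}{-228} \left(-10069 + \frac{530}{-228}\right)} = \frac{1}{\left(- \frac{1}{228}\right) \left(-10069 + 530 \left(- \frac{1}{228}\right)\right)} = \frac{1}{\left(- \frac{1}{228}\right) \left(-10069 - \frac{265}{114}\right)} = \frac{1}{\left(- \frac{1}{228}\right) \left(- \frac{1148131}{114}\right)} = \frac{1}{\frac{1148131}{25992}} = \frac{25992}{1148131}$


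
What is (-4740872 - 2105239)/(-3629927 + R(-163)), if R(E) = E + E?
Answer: 6846111/3630253 ≈ 1.8858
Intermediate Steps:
R(E) = 2*E
(-4740872 - 2105239)/(-3629927 + R(-163)) = (-4740872 - 2105239)/(-3629927 + 2*(-163)) = -6846111/(-3629927 - 326) = -6846111/(-3630253) = -6846111*(-1/3630253) = 6846111/3630253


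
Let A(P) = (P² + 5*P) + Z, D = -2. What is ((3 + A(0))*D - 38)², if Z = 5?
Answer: 2916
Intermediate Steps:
A(P) = 5 + P² + 5*P (A(P) = (P² + 5*P) + 5 = 5 + P² + 5*P)
((3 + A(0))*D - 38)² = ((3 + (5 + 0² + 5*0))*(-2) - 38)² = ((3 + (5 + 0 + 0))*(-2) - 38)² = ((3 + 5)*(-2) - 38)² = (8*(-2) - 38)² = (-16 - 38)² = (-54)² = 2916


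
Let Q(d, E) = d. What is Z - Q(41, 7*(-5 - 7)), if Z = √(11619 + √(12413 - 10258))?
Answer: -41 + √(11619 + √2155) ≈ 67.007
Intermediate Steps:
Z = √(11619 + √2155) ≈ 108.01
Z - Q(41, 7*(-5 - 7)) = √(11619 + √2155) - 1*41 = √(11619 + √2155) - 41 = -41 + √(11619 + √2155)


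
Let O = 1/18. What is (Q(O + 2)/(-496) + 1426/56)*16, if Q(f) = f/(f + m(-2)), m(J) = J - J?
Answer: 88405/217 ≈ 407.40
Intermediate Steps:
O = 1/18 ≈ 0.055556
m(J) = 0
Q(f) = 1 (Q(f) = f/(f + 0) = f/f = 1)
(Q(O + 2)/(-496) + 1426/56)*16 = (1/(-496) + 1426/56)*16 = (1*(-1/496) + 1426*(1/56))*16 = (-1/496 + 713/28)*16 = (88405/3472)*16 = 88405/217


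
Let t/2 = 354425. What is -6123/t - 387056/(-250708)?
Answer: 68207390129/44428591450 ≈ 1.5352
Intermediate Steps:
t = 708850 (t = 2*354425 = 708850)
-6123/t - 387056/(-250708) = -6123/708850 - 387056/(-250708) = -6123*1/708850 - 387056*(-1/250708) = -6123/708850 + 96764/62677 = 68207390129/44428591450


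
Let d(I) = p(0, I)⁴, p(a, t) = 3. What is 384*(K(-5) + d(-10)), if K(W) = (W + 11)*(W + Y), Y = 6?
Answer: 33408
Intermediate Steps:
K(W) = (6 + W)*(11 + W) (K(W) = (W + 11)*(W + 6) = (11 + W)*(6 + W) = (6 + W)*(11 + W))
d(I) = 81 (d(I) = 3⁴ = 81)
384*(K(-5) + d(-10)) = 384*((66 + (-5)² + 17*(-5)) + 81) = 384*((66 + 25 - 85) + 81) = 384*(6 + 81) = 384*87 = 33408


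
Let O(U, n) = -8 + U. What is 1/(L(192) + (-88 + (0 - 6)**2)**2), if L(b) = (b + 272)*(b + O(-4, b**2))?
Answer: 1/86224 ≈ 1.1598e-5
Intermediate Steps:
L(b) = (-12 + b)*(272 + b) (L(b) = (b + 272)*(b + (-8 - 4)) = (272 + b)*(b - 12) = (272 + b)*(-12 + b) = (-12 + b)*(272 + b))
1/(L(192) + (-88 + (0 - 6)**2)**2) = 1/((-3264 + 192**2 + 260*192) + (-88 + (0 - 6)**2)**2) = 1/((-3264 + 36864 + 49920) + (-88 + (-6)**2)**2) = 1/(83520 + (-88 + 36)**2) = 1/(83520 + (-52)**2) = 1/(83520 + 2704) = 1/86224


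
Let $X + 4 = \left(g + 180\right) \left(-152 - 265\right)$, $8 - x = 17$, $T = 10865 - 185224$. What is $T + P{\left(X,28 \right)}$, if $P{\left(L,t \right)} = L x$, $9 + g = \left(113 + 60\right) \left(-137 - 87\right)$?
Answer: $-144968816$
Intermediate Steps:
$g = -38761$ ($g = -9 + \left(113 + 60\right) \left(-137 - 87\right) = -9 + 173 \left(-224\right) = -9 - 38752 = -38761$)
$T = -174359$
$x = -9$ ($x = 8 - 17 = -9$)
$X = 16088273$ ($X = -4 + \left(-38761 + 180\right) \left(-152 - 265\right) = -4 - -16088277 = -4 + 16088277 = 16088273$)
$P{\left(L,t \right)} = - 9 L$ ($P{\left(L,t \right)} = L \left(-9\right) = - 9 L$)
$T + P{\left(X,28 \right)} = -174359 - 144794457 = -144968816$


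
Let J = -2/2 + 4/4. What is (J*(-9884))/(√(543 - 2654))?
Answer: 0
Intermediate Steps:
J = 0 (J = -2*½ + 4*(¼) = -1 + 1 = 0)
(J*(-9884))/(√(543 - 2654)) = (0*(-9884))/(√(543 - 2654)) = 0/(√(-2111)) = 0/((I*√2111)) = 0*(-I*√2111/2111) = 0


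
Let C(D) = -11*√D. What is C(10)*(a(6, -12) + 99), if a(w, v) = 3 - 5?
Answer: -1067*√10 ≈ -3374.1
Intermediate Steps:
a(w, v) = -2
C(10)*(a(6, -12) + 99) = (-11*√10)*(-2 + 99) = -11*√10*97 = -1067*√10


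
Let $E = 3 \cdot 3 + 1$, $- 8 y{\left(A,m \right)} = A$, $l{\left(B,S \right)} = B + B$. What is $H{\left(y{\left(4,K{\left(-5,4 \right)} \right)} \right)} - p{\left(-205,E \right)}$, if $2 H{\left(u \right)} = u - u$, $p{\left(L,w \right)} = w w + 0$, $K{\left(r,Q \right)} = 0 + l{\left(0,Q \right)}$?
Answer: $-100$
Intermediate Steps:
$l{\left(B,S \right)} = 2 B$
$K{\left(r,Q \right)} = 0$ ($K{\left(r,Q \right)} = 0 + 2 \cdot 0 = 0 + 0 = 0$)
$y{\left(A,m \right)} = - \frac{A}{8}$
$E = 10$ ($E = 9 + 1 = 10$)
$p{\left(L,w \right)} = w^{2}$ ($p{\left(L,w \right)} = w^{2} + 0 = w^{2}$)
$H{\left(u \right)} = 0$ ($H{\left(u \right)} = \frac{u - u}{2} = \frac{1}{2} \cdot 0 = 0$)
$H{\left(y{\left(4,K{\left(-5,4 \right)} \right)} \right)} - p{\left(-205,E \right)} = 0 - 10^{2} = 0 - 100 = -100$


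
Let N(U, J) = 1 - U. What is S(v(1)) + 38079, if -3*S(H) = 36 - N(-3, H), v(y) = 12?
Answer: 114205/3 ≈ 38068.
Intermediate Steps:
S(H) = -32/3 (S(H) = -(36 - (1 - 1*(-3)))/3 = -(36 - (1 + 3))/3 = -(36 - 1*4)/3 = -(36 - 4)/3 = -1/3*32 = -32/3)
S(v(1)) + 38079 = -32/3 + 38079 = 114205/3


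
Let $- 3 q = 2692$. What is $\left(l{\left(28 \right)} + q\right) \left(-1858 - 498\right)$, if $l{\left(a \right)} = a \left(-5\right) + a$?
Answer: $\frac{7133968}{3} \approx 2.378 \cdot 10^{6}$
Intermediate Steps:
$l{\left(a \right)} = - 4 a$ ($l{\left(a \right)} = - 5 a + a = - 4 a$)
$q = - \frac{2692}{3}$ ($q = \left(- \frac{1}{3}\right) 2692 = - \frac{2692}{3} \approx -897.33$)
$\left(l{\left(28 \right)} + q\right) \left(-1858 - 498\right) = \left(\left(-4\right) 28 - \frac{2692}{3}\right) \left(-1858 - 498\right) = \left(-112 - \frac{2692}{3}\right) \left(-2356\right) = \left(- \frac{3028}{3}\right) \left(-2356\right) = \frac{7133968}{3}$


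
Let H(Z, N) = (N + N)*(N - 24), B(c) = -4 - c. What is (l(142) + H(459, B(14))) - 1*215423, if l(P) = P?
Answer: -213769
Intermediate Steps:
H(Z, N) = 2*N*(-24 + N) (H(Z, N) = (2*N)*(-24 + N) = 2*N*(-24 + N))
(l(142) + H(459, B(14))) - 1*215423 = (142 + 2*(-4 - 1*14)*(-24 + (-4 - 1*14))) - 1*215423 = (142 + 2*(-4 - 14)*(-24 + (-4 - 14))) - 215423 = (142 + 2*(-18)*(-24 - 18)) - 215423 = (142 + 2*(-18)*(-42)) - 215423 = (142 + 1512) - 215423 = 1654 - 215423 = -213769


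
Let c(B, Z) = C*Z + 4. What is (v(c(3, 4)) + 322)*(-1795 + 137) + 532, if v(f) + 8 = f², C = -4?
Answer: -758832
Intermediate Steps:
c(B, Z) = 4 - 4*Z (c(B, Z) = -4*Z + 4 = 4 - 4*Z)
v(f) = -8 + f²
(v(c(3, 4)) + 322)*(-1795 + 137) + 532 = ((-8 + (4 - 4*4)²) + 322)*(-1795 + 137) + 532 = ((-8 + (4 - 16)²) + 322)*(-1658) + 532 = ((-8 + (-12)²) + 322)*(-1658) + 532 = ((-8 + 144) + 322)*(-1658) + 532 = (136 + 322)*(-1658) + 532 = 458*(-1658) + 532 = -759364 + 532 = -758832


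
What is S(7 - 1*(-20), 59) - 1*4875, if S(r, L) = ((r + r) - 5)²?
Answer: -2474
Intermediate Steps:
S(r, L) = (-5 + 2*r)² (S(r, L) = (2*r - 5)² = (-5 + 2*r)²)
S(7 - 1*(-20), 59) - 1*4875 = (-5 + 2*(7 - 1*(-20)))² - 1*4875 = (-5 + 2*(7 + 20))² - 4875 = (-5 + 2*27)² - 4875 = (-5 + 54)² - 4875 = 49² - 4875 = 2401 - 4875 = -2474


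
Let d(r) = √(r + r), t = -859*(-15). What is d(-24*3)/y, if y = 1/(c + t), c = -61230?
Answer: -580140*I ≈ -5.8014e+5*I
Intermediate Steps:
t = 12885
d(r) = √2*√r (d(r) = √(2*r) = √2*√r)
y = -1/48345 (y = 1/(-61230 + 12885) = 1/(-48345) = -1/48345 ≈ -2.0685e-5)
d(-24*3)/y = (√2*√(-24*3))/(-1/48345) = (√2*√(-72))*(-48345) = (√2*(6*I*√2))*(-48345) = (12*I)*(-48345) = -580140*I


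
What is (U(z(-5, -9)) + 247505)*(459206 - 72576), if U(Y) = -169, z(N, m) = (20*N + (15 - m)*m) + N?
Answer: 95627517680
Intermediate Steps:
z(N, m) = 21*N + m*(15 - m) (z(N, m) = (20*N + m*(15 - m)) + N = 21*N + m*(15 - m))
(U(z(-5, -9)) + 247505)*(459206 - 72576) = (-169 + 247505)*(459206 - 72576) = 247336*386630 = 95627517680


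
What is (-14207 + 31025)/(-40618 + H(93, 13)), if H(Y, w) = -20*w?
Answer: -2803/6813 ≈ -0.41142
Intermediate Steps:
(-14207 + 31025)/(-40618 + H(93, 13)) = (-14207 + 31025)/(-40618 - 20*13) = 16818/(-40618 - 260) = 16818/(-40878) = 16818*(-1/40878) = -2803/6813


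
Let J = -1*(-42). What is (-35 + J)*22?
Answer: 154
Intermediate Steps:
J = 42
(-35 + J)*22 = (-35 + 42)*22 = 7*22 = 154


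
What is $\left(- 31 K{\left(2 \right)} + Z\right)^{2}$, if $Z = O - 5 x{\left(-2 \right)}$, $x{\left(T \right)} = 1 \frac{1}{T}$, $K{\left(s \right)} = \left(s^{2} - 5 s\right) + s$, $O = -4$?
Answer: $\frac{60025}{4} \approx 15006.0$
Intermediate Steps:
$K{\left(s \right)} = s^{2} - 4 s$
$x{\left(T \right)} = \frac{1}{T}$
$Z = - \frac{3}{2}$ ($Z = -4 - \frac{5}{-2} = -4 - - \frac{5}{2} = -4 + \frac{5}{2} = - \frac{3}{2} \approx -1.5$)
$\left(- 31 K{\left(2 \right)} + Z\right)^{2} = \left(- 31 \cdot 2 \left(-4 + 2\right) - \frac{3}{2}\right)^{2} = \left(- 31 \cdot 2 \left(-2\right) - \frac{3}{2}\right)^{2} = \left(\left(-31\right) \left(-4\right) - \frac{3}{2}\right)^{2} = \left(124 - \frac{3}{2}\right)^{2} = \left(\frac{245}{2}\right)^{2} = \frac{60025}{4}$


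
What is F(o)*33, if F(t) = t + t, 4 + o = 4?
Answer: 0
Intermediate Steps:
o = 0 (o = -4 + 4 = 0)
F(t) = 2*t
F(o)*33 = (2*0)*33 = 0*33 = 0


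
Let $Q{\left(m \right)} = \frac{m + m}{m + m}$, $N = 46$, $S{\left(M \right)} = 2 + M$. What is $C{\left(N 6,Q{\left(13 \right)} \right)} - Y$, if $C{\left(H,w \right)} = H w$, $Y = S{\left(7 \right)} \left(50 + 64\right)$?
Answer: $-750$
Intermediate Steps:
$Q{\left(m \right)} = 1$ ($Q{\left(m \right)} = \frac{2 m}{2 m} = 2 m \frac{1}{2 m} = 1$)
$Y = 1026$ ($Y = \left(2 + 7\right) \left(50 + 64\right) = 9 \cdot 114 = 1026$)
$C{\left(N 6,Q{\left(13 \right)} \right)} - Y = 46 \cdot 6 \cdot 1 - 1026 = 276 \cdot 1 - 1026 = 276 - 1026 = -750$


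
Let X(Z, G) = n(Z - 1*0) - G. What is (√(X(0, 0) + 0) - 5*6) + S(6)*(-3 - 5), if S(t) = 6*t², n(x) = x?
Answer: -1758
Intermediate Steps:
X(Z, G) = Z - G (X(Z, G) = (Z - 1*0) - G = (Z + 0) - G = Z - G)
(√(X(0, 0) + 0) - 5*6) + S(6)*(-3 - 5) = (√((0 - 1*0) + 0) - 5*6) + (6*6²)*(-3 - 5) = (√((0 + 0) + 0) - 30) + (6*36)*(-8) = (√(0 + 0) - 30) + 216*(-8) = (√0 - 30) - 1728 = (0 - 30) - 1728 = -30 - 1728 = -1758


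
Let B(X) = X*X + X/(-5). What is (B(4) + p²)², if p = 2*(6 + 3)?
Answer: 2876416/25 ≈ 1.1506e+5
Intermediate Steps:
p = 18 (p = 2*9 = 18)
B(X) = X² - X/5 (B(X) = X² + X*(-⅕) = X² - X/5)
(B(4) + p²)² = (4*(-⅕ + 4) + 18²)² = (4*(19/5) + 324)² = (76/5 + 324)² = (1696/5)² = 2876416/25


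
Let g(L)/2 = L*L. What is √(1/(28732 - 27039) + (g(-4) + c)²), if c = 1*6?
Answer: √4138865249/1693 ≈ 38.000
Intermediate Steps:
g(L) = 2*L² (g(L) = 2*(L*L) = 2*L²)
c = 6
√(1/(28732 - 27039) + (g(-4) + c)²) = √(1/(28732 - 27039) + (2*(-4)² + 6)²) = √(1/1693 + (2*16 + 6)²) = √(1/1693 + (32 + 6)²) = √(1/1693 + 38²) = √(1/1693 + 1444) = √(2444693/1693) = √4138865249/1693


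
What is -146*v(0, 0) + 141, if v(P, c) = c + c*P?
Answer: 141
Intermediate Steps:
v(P, c) = c + P*c
-146*v(0, 0) + 141 = -0*(1 + 0) + 141 = -0 + 141 = -146*0 + 141 = 0 + 141 = 141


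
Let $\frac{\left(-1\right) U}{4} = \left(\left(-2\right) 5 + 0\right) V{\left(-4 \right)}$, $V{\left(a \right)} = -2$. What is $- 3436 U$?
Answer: $274880$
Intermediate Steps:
$U = -80$ ($U = - 4 \left(\left(-2\right) 5 + 0\right) \left(-2\right) = - 4 \left(-10 + 0\right) \left(-2\right) = - 4 \left(\left(-10\right) \left(-2\right)\right) = \left(-4\right) 20 = -80$)
$- 3436 U = \left(-3436\right) \left(-80\right) = 274880$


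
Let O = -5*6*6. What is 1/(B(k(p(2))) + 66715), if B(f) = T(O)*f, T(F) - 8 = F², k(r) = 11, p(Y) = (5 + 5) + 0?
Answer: 1/423203 ≈ 2.3629e-6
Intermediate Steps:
p(Y) = 10 (p(Y) = 10 + 0 = 10)
O = -180 (O = -30*6 = -180)
T(F) = 8 + F²
B(f) = 32408*f (B(f) = (8 + (-180)²)*f = (8 + 32400)*f = 32408*f)
1/(B(k(p(2))) + 66715) = 1/(32408*11 + 66715) = 1/(356488 + 66715) = 1/423203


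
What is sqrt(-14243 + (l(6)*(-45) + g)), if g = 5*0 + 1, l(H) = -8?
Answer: I*sqrt(13882) ≈ 117.82*I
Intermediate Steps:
g = 1 (g = 0 + 1 = 1)
sqrt(-14243 + (l(6)*(-45) + g)) = sqrt(-14243 + (-8*(-45) + 1)) = sqrt(-14243 + (360 + 1)) = sqrt(-14243 + 361) = sqrt(-13882) = I*sqrt(13882)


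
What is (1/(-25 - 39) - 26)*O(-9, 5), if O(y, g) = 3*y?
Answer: 44955/64 ≈ 702.42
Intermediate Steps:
(1/(-25 - 39) - 26)*O(-9, 5) = (1/(-25 - 39) - 26)*(3*(-9)) = (1/(-64) - 26)*(-27) = (-1/64 - 26)*(-27) = -1665/64*(-27) = 44955/64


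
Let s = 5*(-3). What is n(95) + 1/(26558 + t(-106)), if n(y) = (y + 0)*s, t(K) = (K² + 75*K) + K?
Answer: -42376649/29738 ≈ -1425.0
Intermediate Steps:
s = -15
t(K) = K² + 76*K
n(y) = -15*y (n(y) = (y + 0)*(-15) = y*(-15) = -15*y)
n(95) + 1/(26558 + t(-106)) = -15*95 + 1/(26558 - 106*(76 - 106)) = -1425 + 1/(26558 - 106*(-30)) = -1425 + 1/(26558 + 3180) = -1425 + 1/29738 = -42376649/29738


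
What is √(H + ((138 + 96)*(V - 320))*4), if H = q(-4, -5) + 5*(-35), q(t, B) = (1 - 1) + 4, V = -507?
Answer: 3*I*√86027 ≈ 879.91*I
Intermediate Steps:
q(t, B) = 4 (q(t, B) = 0 + 4 = 4)
H = -171 (H = 4 + 5*(-35) = 4 - 175 = -171)
√(H + ((138 + 96)*(V - 320))*4) = √(-171 + ((138 + 96)*(-507 - 320))*4) = √(-171 + (234*(-827))*4) = √(-171 - 193518*4) = √(-171 - 774072) = √(-774243) = 3*I*√86027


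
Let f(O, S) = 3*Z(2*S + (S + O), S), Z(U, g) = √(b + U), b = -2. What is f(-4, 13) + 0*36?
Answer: 3*√33 ≈ 17.234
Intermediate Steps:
Z(U, g) = √(-2 + U)
f(O, S) = 3*√(-2 + O + 3*S) (f(O, S) = 3*√(-2 + (2*S + (S + O))) = 3*√(-2 + (2*S + (O + S))) = 3*√(-2 + (O + 3*S)) = 3*√(-2 + O + 3*S))
f(-4, 13) + 0*36 = 3*√(-2 - 4 + 3*13) + 0*36 = 3*√(-2 - 4 + 39) + 0 = 3*√33 + 0 = 3*√33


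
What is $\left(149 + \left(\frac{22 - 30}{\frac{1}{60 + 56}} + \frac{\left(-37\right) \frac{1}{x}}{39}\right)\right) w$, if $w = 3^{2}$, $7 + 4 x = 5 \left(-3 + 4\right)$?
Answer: $- \frac{90921}{13} \approx -6993.9$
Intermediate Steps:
$x = - \frac{1}{2}$ ($x = - \frac{7}{4} + \frac{5 \left(-3 + 4\right)}{4} = - \frac{7}{4} + \frac{5 \cdot 1}{4} = - \frac{7}{4} + \frac{1}{4} \cdot 5 = - \frac{7}{4} + \frac{5}{4} = - \frac{1}{2} \approx -0.5$)
$w = 9$
$\left(149 + \left(\frac{22 - 30}{\frac{1}{60 + 56}} + \frac{\left(-37\right) \frac{1}{x}}{39}\right)\right) w = \left(149 + \left(\frac{22 - 30}{\frac{1}{60 + 56}} + \frac{\left(-37\right) \frac{1}{- \frac{1}{2}}}{39}\right)\right) 9 = \left(149 + \left(- \frac{8}{\frac{1}{116}} + \left(-37\right) \left(-2\right) \frac{1}{39}\right)\right) 9 = \left(149 + \left(- 8 \frac{1}{\frac{1}{116}} + 74 \cdot \frac{1}{39}\right)\right) 9 = \left(149 + \left(\left(-8\right) 116 + \frac{74}{39}\right)\right) 9 = \left(149 + \left(-928 + \frac{74}{39}\right)\right) 9 = \left(149 - \frac{36118}{39}\right) 9 = \left(- \frac{30307}{39}\right) 9 = - \frac{90921}{13}$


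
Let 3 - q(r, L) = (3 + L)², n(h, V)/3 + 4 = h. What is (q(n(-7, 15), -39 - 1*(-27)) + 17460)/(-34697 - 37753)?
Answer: -2897/12075 ≈ -0.23992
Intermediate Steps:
n(h, V) = -12 + 3*h
q(r, L) = 3 - (3 + L)²
(q(n(-7, 15), -39 - 1*(-27)) + 17460)/(-34697 - 37753) = ((3 - (3 + (-39 - 1*(-27)))²) + 17460)/(-34697 - 37753) = ((3 - (3 + (-39 + 27))²) + 17460)/(-72450) = ((3 - (3 - 12)²) + 17460)*(-1/72450) = ((3 - 1*(-9)²) + 17460)*(-1/72450) = ((3 - 1*81) + 17460)*(-1/72450) = ((3 - 81) + 17460)*(-1/72450) = (-78 + 17460)*(-1/72450) = 17382*(-1/72450) = -2897/12075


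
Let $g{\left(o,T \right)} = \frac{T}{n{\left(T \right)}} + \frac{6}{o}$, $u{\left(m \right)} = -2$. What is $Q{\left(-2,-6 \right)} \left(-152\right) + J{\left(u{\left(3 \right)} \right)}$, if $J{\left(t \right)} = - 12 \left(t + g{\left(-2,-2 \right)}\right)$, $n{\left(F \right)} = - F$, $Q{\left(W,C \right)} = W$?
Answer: $376$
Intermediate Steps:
$g{\left(o,T \right)} = -1 + \frac{6}{o}$ ($g{\left(o,T \right)} = \frac{T}{\left(-1\right) T} + \frac{6}{o} = T \left(- \frac{1}{T}\right) + \frac{6}{o} = -1 + \frac{6}{o}$)
$J{\left(t \right)} = 48 - 12 t$ ($J{\left(t \right)} = - 12 \left(t + \frac{6 - -2}{-2}\right) = - 12 \left(t - \frac{6 + 2}{2}\right) = - 12 \left(t - 4\right) = - 12 \left(-4 + t\right) = 48 - 12 t$)
$Q{\left(-2,-6 \right)} \left(-152\right) + J{\left(u{\left(3 \right)} \right)} = \left(-2\right) \left(-152\right) + \left(48 - -24\right) = 304 + \left(48 + 24\right) = 304 + 72 = 376$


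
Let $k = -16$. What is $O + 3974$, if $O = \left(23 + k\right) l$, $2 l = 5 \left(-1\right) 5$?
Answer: $\frac{7773}{2} \approx 3886.5$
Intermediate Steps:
$l = - \frac{25}{2}$ ($l = \frac{5 \left(-1\right) 5}{2} = \frac{\left(-5\right) 5}{2} = \frac{1}{2} \left(-25\right) = - \frac{25}{2} \approx -12.5$)
$O = - \frac{175}{2}$ ($O = \left(23 - 16\right) \left(- \frac{25}{2}\right) = 7 \left(- \frac{25}{2}\right) = - \frac{175}{2} \approx -87.5$)
$O + 3974 = - \frac{175}{2} + 3974 = \frac{7773}{2}$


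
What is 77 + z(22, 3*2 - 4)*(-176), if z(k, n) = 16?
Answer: -2739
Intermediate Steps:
77 + z(22, 3*2 - 4)*(-176) = 77 + 16*(-176) = 77 - 2816 = -2739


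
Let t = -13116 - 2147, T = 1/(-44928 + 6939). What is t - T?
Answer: -579826106/37989 ≈ -15263.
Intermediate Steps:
T = -1/37989 (T = 1/(-37989) = -1/37989 ≈ -2.6323e-5)
t = -15263
t - T = -15263 - 1*(-1/37989) = -15263 + 1/37989 = -579826106/37989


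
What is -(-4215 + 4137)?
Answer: 78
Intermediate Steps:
-(-4215 + 4137) = -1*(-78) = 78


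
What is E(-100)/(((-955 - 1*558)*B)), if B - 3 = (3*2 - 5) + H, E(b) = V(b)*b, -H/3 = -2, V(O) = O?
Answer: -1000/1513 ≈ -0.66094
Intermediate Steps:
H = 6 (H = -3*(-2) = 6)
E(b) = b**2 (E(b) = b*b = b**2)
B = 10 (B = 3 + ((3*2 - 5) + 6) = 3 + ((6 - 5) + 6) = 3 + (1 + 6) = 3 + 7 = 10)
E(-100)/(((-955 - 1*558)*B)) = (-100)**2/(((-955 - 1*558)*10)) = 10000/(((-955 - 558)*10)) = 10000/((-1513*10)) = 10000/(-15130) = 10000*(-1/15130) = -1000/1513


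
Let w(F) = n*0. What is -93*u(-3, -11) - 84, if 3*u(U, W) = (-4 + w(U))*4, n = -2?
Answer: 412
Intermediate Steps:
w(F) = 0 (w(F) = -2*0 = 0)
u(U, W) = -16/3 (u(U, W) = ((-4 + 0)*4)/3 = (-4*4)/3 = (1/3)*(-16) = -16/3)
-93*u(-3, -11) - 84 = -93*(-16/3) - 84 = 496 - 84 = 412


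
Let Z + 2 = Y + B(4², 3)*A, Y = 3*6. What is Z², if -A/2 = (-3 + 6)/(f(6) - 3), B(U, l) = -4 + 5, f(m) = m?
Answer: 196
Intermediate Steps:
B(U, l) = 1
A = -2 (A = -2*(-3 + 6)/(6 - 3) = -6/3 = -2*1 = -2)
Y = 18
Z = 14 (Z = -2 + (18 + 1*(-2)) = -2 + (18 - 2) = -2 + 16 = 14)
Z² = 14² = 196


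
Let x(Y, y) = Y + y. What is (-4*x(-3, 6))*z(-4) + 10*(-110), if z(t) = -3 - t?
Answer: -1112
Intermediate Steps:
(-4*x(-3, 6))*z(-4) + 10*(-110) = (-4*(-3 + 6))*(-3 - 1*(-4)) + 10*(-110) = (-4*3)*(-3 + 4) - 1100 = -12*1 - 1100 = -12 - 1100 = -1112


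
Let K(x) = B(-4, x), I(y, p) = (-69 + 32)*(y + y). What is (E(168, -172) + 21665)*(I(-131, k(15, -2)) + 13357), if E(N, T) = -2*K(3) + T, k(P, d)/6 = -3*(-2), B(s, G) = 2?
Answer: 495342939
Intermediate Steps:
k(P, d) = 36 (k(P, d) = 6*(-3*(-2)) = 6*6 = 36)
I(y, p) = -74*y
K(x) = 2
E(N, T) = -4 + T (E(N, T) = -2*2 + T = -4 + T)
(E(168, -172) + 21665)*(I(-131, k(15, -2)) + 13357) = ((-4 - 172) + 21665)*(-74*(-131) + 13357) = (-176 + 21665)*(9694 + 13357) = 21489*23051 = 495342939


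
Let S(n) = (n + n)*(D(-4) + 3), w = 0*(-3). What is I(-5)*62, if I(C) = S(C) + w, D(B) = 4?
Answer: -4340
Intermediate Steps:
w = 0
S(n) = 14*n (S(n) = (n + n)*(4 + 3) = (2*n)*7 = 14*n)
I(C) = 14*C (I(C) = 14*C + 0 = 14*C)
I(-5)*62 = (14*(-5))*62 = -70*62 = -4340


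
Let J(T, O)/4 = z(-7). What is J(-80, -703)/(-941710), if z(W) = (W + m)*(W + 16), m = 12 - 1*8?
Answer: 54/470855 ≈ 0.00011468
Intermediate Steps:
m = 4 (m = 12 - 8 = 4)
z(W) = (4 + W)*(16 + W) (z(W) = (W + 4)*(W + 16) = (4 + W)*(16 + W))
J(T, O) = -108 (J(T, O) = 4*(64 + (-7)² + 20*(-7)) = 4*(64 + 49 - 140) = 4*(-27) = -108)
J(-80, -703)/(-941710) = -108/(-941710) = -108*(-1/941710) = 54/470855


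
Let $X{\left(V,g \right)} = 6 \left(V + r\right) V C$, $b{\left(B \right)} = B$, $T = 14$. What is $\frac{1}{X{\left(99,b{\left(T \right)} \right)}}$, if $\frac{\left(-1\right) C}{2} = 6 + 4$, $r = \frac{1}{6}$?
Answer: $- \frac{1}{1178100} \approx -8.4882 \cdot 10^{-7}$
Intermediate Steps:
$r = \frac{1}{6} \approx 0.16667$
$C = -20$ ($C = - 2 \left(6 + 4\right) = \left(-2\right) 10 = -20$)
$X{\left(V,g \right)} = - 20 V \left(1 + 6 V\right)$ ($X{\left(V,g \right)} = 6 \left(V + \frac{1}{6}\right) V \left(-20\right) = 6 \left(\frac{1}{6} + V\right) V \left(-20\right) = \left(1 + 6 V\right) V \left(-20\right) = V \left(1 + 6 V\right) \left(-20\right) = - 20 V \left(1 + 6 V\right)$)
$\frac{1}{X{\left(99,b{\left(T \right)} \right)}} = \frac{1}{\left(-20\right) 99 \left(1 + 6 \cdot 99\right)} = \frac{1}{\left(-20\right) 99 \left(1 + 594\right)} = \frac{1}{\left(-20\right) 99 \cdot 595} = \frac{1}{-1178100} = - \frac{1}{1178100}$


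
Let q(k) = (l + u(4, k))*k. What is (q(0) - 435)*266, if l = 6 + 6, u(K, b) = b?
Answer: -115710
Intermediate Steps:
l = 12
q(k) = k*(12 + k) (q(k) = (12 + k)*k = k*(12 + k))
(q(0) - 435)*266 = (0*(12 + 0) - 435)*266 = (0*12 - 435)*266 = (0 - 435)*266 = -435*266 = -115710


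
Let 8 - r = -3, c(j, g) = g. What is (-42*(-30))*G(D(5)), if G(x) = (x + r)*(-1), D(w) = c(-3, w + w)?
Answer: -26460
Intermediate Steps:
r = 11 (r = 8 - 1*(-3) = 8 + 3 = 11)
D(w) = 2*w (D(w) = w + w = 2*w)
G(x) = -11 - x (G(x) = (x + 11)*(-1) = (11 + x)*(-1) = -11 - x)
(-42*(-30))*G(D(5)) = (-42*(-30))*(-11 - 2*5) = 1260*(-11 - 1*10) = 1260*(-11 - 10) = 1260*(-21) = -26460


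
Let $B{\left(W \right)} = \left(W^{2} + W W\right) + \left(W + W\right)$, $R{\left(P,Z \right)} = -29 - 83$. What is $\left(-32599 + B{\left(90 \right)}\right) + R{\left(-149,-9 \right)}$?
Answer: $-16331$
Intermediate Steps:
$R{\left(P,Z \right)} = -112$
$B{\left(W \right)} = 2 W + 2 W^{2}$ ($B{\left(W \right)} = \left(W^{2} + W^{2}\right) + 2 W = 2 W^{2} + 2 W = 2 W + 2 W^{2}$)
$\left(-32599 + B{\left(90 \right)}\right) + R{\left(-149,-9 \right)} = \left(-32599 + 2 \cdot 90 \left(1 + 90\right)\right) - 112 = \left(-32599 + 2 \cdot 90 \cdot 91\right) - 112 = \left(-32599 + 16380\right) - 112 = -16219 - 112 = -16331$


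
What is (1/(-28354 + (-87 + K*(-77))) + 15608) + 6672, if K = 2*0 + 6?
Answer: 643958839/28903 ≈ 22280.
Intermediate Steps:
K = 6 (K = 0 + 6 = 6)
(1/(-28354 + (-87 + K*(-77))) + 15608) + 6672 = (1/(-28354 + (-87 + 6*(-77))) + 15608) + 6672 = (1/(-28354 + (-87 - 462)) + 15608) + 6672 = (1/(-28354 - 549) + 15608) + 6672 = (1/(-28903) + 15608) + 6672 = (-1/28903 + 15608) + 6672 = 451118023/28903 + 6672 = 643958839/28903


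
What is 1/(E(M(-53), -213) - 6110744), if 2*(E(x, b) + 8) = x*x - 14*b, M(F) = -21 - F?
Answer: -1/6108749 ≈ -1.6370e-7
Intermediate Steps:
E(x, b) = -8 + x²/2 - 7*b (E(x, b) = -8 + (x*x - 14*b)/2 = -8 + (x² - 14*b)/2 = -8 + (x²/2 - 7*b) = -8 + x²/2 - 7*b)
1/(E(M(-53), -213) - 6110744) = 1/((-8 + (-21 - 1*(-53))²/2 - 7*(-213)) - 6110744) = 1/((-8 + (-21 + 53)²/2 + 1491) - 6110744) = 1/((-8 + (½)*32² + 1491) - 6110744) = 1/((-8 + (½)*1024 + 1491) - 6110744) = 1/((-8 + 512 + 1491) - 6110744) = 1/(1995 - 6110744) = 1/(-6108749) = -1/6108749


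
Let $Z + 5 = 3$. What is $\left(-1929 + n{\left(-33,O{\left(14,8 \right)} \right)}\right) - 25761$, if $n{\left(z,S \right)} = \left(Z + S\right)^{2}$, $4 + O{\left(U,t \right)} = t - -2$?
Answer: $-27674$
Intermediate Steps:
$Z = -2$ ($Z = -5 + 3 = -2$)
$O{\left(U,t \right)} = -2 + t$ ($O{\left(U,t \right)} = -4 + \left(t - -2\right) = -4 + \left(t + 2\right) = -4 + \left(2 + t\right) = -2 + t$)
$n{\left(z,S \right)} = \left(-2 + S\right)^{2}$
$\left(-1929 + n{\left(-33,O{\left(14,8 \right)} \right)}\right) - 25761 = \left(-1929 + \left(-2 + \left(-2 + 8\right)\right)^{2}\right) - 25761 = \left(-1929 + \left(-2 + 6\right)^{2}\right) - 25761 = \left(-1929 + 4^{2}\right) - 25761 = \left(-1929 + 16\right) - 25761 = -1913 - 25761 = -27674$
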